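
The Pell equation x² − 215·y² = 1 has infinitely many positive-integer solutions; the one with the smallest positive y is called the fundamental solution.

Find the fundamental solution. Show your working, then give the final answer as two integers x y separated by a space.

[14; 1,1,1,28] for √215; ℓ=4 ⇒ convergent index 3
a_0=14:  p_0=14·1+0=14,  q_0=14·0+1=1
…
a_2=1:  p_2=1·15+14=29,  q_2=1·1+1=2
a_3=1:  p_3=1·29+15=44,  q_3=1·2+1=3
→ (44, 3).  Check: 44²=1936, 215·3²=1935, difference 1.

44 3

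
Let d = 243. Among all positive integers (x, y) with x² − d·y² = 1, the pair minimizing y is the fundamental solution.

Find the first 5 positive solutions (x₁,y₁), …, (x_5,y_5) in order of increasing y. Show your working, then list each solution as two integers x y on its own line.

d=243: √d = [15; 1,1,2,3,15,3,2,1,1,30] (ℓ=10, even), read p_9/q_9
a_0=15:  p_0=15·1+0=15,  q_0=15·0+1=1
a_1=1:  p_1=1·15+1=16,  q_1=1·1+0=1
…
a_8=1:  p_8=1·28901+12424=41325,  q_8=1·1854+797=2651
a_9=1:  p_9=1·41325+28901=70226,  q_9=1·2651+1854=4505
(x₁, y₁) = (70226, 4505);  70226² − 243·4505² = 1 ✓
(x_2, y_2) = (70226·70226 + 243·4505·4505, 70226·4505 + 4505·70226) = (9863382151, 632736260)
(x_3, y_3) = (70226·9863382151 + 243·4505·632736260, 70226·632736260 + 4505·9863382151) = (1385331749802026, 88869073185015)
(x_4, y_4) = (70226·1385331749802026 + 243·4505·88869073185015, 70226·88869073185015 + 4505·1385331749802026) = (194572614913330773601, 12481839066348990520)
(x_5, y_5) = (70226·194572614913330773601 + 243·4505·12481839066348990520, 70226·12481839066348990520 + 4505·194572614913330773601) = (27328112908421802064005626, 1753099260457979343330025)

70226 4505
9863382151 632736260
1385331749802026 88869073185015
194572614913330773601 12481839066348990520
27328112908421802064005626 1753099260457979343330025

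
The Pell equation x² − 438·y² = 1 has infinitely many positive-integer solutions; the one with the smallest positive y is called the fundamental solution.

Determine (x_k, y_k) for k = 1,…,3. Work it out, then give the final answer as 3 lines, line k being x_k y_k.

293 14
171697 8204
100614149 4807530

√438 = [20; 1,12,1,40, …], period ℓ=4 (even) → k=3
k=0  a_k=20  p_k/q_k = 20/1
k=1  a_k=1  p_k/q_k = 21/1
k=2  a_k=12  p_k/q_k = 272/13
k=3  a_k=1  p_k/q_k = 293/14
→ (293, 14).  Check: 293²=85849, 438·14²=85848, difference 1.
(x_2, y_2) = (293·293 + 438·14·14, 293·14 + 14·293) = (171697, 8204)
(x_3, y_3) = (293·171697 + 438·14·8204, 293·8204 + 14·171697) = (100614149, 4807530)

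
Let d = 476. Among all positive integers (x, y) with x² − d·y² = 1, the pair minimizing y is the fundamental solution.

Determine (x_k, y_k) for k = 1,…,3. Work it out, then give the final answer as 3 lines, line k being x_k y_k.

√476 = [21; 1,4,2,10,2,4,1,42, …], period ℓ=8 (even) → k=7
i=0: a=21 ⇒ p=21, q=1
i=1: a=1 ⇒ p=22, q=1
i=2: a=4 ⇒ p=109, q=5
i=3: a=2 ⇒ p=240, q=11
i=4: a=10 ⇒ p=2509, q=115
i=5: a=2 ⇒ p=5258, q=241
i=6: a=4 ⇒ p=23541, q=1079
i=7: a=1 ⇒ p=28799, q=1320
(x₁, y₁) = (28799, 1320);  28799² − 476·1320² = 1 ✓
k=2:  x_2 = 28799·28799+476·1320·1320 = 1658764801,  y_2 = 28799·1320+1320·28799 = 76029360
k=3:  x_3 = 28799·1658764801+476·1320·76029360 = 95541534979199,  y_3 = 28799·76029360+1320·1658764801 = 4379139075960

28799 1320
1658764801 76029360
95541534979199 4379139075960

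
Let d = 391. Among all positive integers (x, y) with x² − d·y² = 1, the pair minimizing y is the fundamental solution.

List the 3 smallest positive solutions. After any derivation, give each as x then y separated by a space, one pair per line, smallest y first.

[19; 1,3,2,2,1,…,3,1,38] for √391; ℓ=16 ⇒ convergent index 15
i=0: a=19 ⇒ p=19, q=1
…
i=2: a=3 ⇒ p=79, q=4
i=3: a=2 ⇒ p=178, q=9
…
i=5: a=1 ⇒ p=613, q=31
…
i=7: a=2 ⇒ p=2709, q=137
…
i=9: a=2 ⇒ p=107747, q=5449
i=10: a=1 ⇒ p=160266, q=8105
i=11: a=1 ⇒ p=268013, q=13554
…
i=13: a=2 ⇒ p=1660597, q=83980
i=14: a=3 ⇒ p=5678083, q=287153
i=15: a=1 ⇒ p=7338680, q=371133
fundamental: x₁=7338680, y₁=371133  (since 53856224142400 − 391·137739703689 = 1)
n=2: (7338680,371133)∘(7338680,371133) = (7338680·7338680+391·371133·371133, 7338680·371133+371133·7338680) = (107712448284799,5447252648880)
n=3: (107712448284799,5447252648880)∘(7338680,371133) = (7338680·107712448284799+391·371133·5447252648880, 7338680·5447252648880+371133·107712448284799) = (1580934379957370111960,79951288138564985667)

7338680 371133
107712448284799 5447252648880
1580934379957370111960 79951288138564985667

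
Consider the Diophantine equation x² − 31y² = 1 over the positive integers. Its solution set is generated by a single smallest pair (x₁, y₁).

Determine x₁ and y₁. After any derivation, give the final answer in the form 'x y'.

1520 273

[5; 1,1,3,5,3,1,1,10] for √31; ℓ=8 ⇒ convergent index 7
k=0  a_k=5  p_k/q_k = 5/1
k=1  a_k=1  p_k/q_k = 6/1
…
k=3  a_k=3  p_k/q_k = 39/7
…
k=6  a_k=1  p_k/q_k = 863/155
k=7  a_k=1  p_k/q_k = 1520/273
(x₁, y₁) = (1520, 273);  1520² − 31·273² = 1 ✓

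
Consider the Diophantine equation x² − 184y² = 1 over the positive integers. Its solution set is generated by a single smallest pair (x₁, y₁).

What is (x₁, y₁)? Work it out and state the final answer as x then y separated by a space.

24335 1794

√184 → a₀=13, period (1,1,3,2,1,2,1,2,3,1,1,26); ℓ=12 even so k=11
step 0: (13, 1)  from 13·(1,0) + (0,1)
…
step 3: (95, 7)  from 3·(27,2) + (14,1)
step 4: (217, 16)  from 2·(95,7) + (27,2)
step 5: (312, 23)  from 1·(217,16) + (95,7)
…
step 7: (1153, 85)  from 1·(841,62) + (312,23)
…
step 10: (13741, 1013)  from 1·(10594,781) + (3147,232)
step 11: (24335, 1794)  from 1·(13741,1013) + (10594,781)
fundamental: x₁=24335, y₁=1794  (since 592192225 − 184·3218436 = 1)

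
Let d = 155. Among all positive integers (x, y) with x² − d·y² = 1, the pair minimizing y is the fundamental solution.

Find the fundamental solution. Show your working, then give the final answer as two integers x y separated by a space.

249 20

[12; 2,4,2,24] for √155; ℓ=4 ⇒ convergent index 3
k=0  a_k=12  p_k/q_k = 12/1
k=1  a_k=2  p_k/q_k = 25/2
k=2  a_k=4  p_k/q_k = 112/9
k=3  a_k=2  p_k/q_k = 249/20
(x₁, y₁) = (249, 20);  249² − 155·20² = 1 ✓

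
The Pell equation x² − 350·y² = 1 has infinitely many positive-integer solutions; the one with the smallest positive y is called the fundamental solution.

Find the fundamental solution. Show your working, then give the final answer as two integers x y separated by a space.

[18; 1,2,2,2,1,36] for √350; ℓ=6 ⇒ convergent index 5
k=0  a_k=18  p_k/q_k = 18/1
k=1  a_k=1  p_k/q_k = 19/1
k=2  a_k=2  p_k/q_k = 56/3
k=3  a_k=2  p_k/q_k = 131/7
k=4  a_k=2  p_k/q_k = 318/17
k=5  a_k=1  p_k/q_k = 449/24
fundamental: x₁=449, y₁=24  (since 201601 − 350·576 = 1)

449 24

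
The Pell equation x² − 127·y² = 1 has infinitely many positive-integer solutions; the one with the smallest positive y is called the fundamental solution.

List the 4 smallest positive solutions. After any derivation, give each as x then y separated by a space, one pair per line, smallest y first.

[11; 3,1,2,2,7,11,7,2,2,1,3,22] for √127; ℓ=12 ⇒ convergent index 11
k=0  a_k=11  p_k/q_k = 11/1
…
k=5  a_k=7  p_k/q_k = 2175/193
…
k=7  a_k=7  p_k/q_k = 171701/15236
…
k=10  a_k=1  p_k/q_k = 1274561/113099
k=11  a_k=3  p_k/q_k = 4730624/419775
→ (4730624, 419775).  Check: 4730624²=22378803429376, 127·419775²=22378803429375, difference 1.
k=2:  x_2 = 4730624·4730624+127·419775·419775 = 44757606858751,  y_2 = 4730624·419775+419775·4730624 = 3971595379200
k=3:  x_3 = 4730624·44757606858751+127·419775·3971595379200 = 423462818377139450624,  y_3 = 4730624·3971595379200+419775·44757606858751 = 37576248838264821825
k=4:  x_4 = 4730624·423462818377139450624+127·419775·37576248838264821825 = 4006486743445029115330560001,  y_4 = 4730624·37576248838264821825+419775·423462818377139450624 = 355518209168531397366758400

4730624 419775
44757606858751 3971595379200
423462818377139450624 37576248838264821825
4006486743445029115330560001 355518209168531397366758400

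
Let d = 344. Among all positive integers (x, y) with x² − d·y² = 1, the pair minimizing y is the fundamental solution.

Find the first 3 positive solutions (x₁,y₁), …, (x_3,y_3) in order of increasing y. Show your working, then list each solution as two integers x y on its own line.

d=344: √d = [18; 1,1,4,1,3,1,4,1,1,36] (ℓ=10, even), read p_9/q_9
a_0=18:  p_0=18·1+0=18,  q_0=18·0+1=1
a_1=1:  p_1=1·18+1=19,  q_1=1·1+0=1
a_2=1:  p_2=1·19+18=37,  q_2=1·1+1=2
a_3=4:  p_3=4·37+19=167,  q_3=4·2+1=9
a_4=1:  p_4=1·167+37=204,  q_4=1·9+2=11
a_5=3:  p_5=3·204+167=779,  q_5=3·11+9=42
a_6=1:  p_6=1·779+204=983,  q_6=1·42+11=53
a_7=4:  p_7=4·983+779=4711,  q_7=4·53+42=254
a_8=1:  p_8=1·4711+983=5694,  q_8=1·254+53=307
a_9=1:  p_9=1·5694+4711=10405,  q_9=1·307+254=561
fundamental: x₁=10405, y₁=561  (since 108264025 − 344·314721 = 1)
(10405+561√344)^2 = 216528049 + 11674410√344
(10405+561√344)^3 = 4505948689285 + 242944471539√344

10405 561
216528049 11674410
4505948689285 242944471539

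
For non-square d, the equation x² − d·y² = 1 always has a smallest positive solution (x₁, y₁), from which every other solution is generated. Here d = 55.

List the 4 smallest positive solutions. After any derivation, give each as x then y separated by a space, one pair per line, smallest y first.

89 12
15841 2136
2819609 380196
501874561 67672752

√55 = [7; 2,2,2,14, …], period ℓ=4 (even) → k=3
step 0: (7, 1)  from 7·(1,0) + (0,1)
…
step 2: (37, 5)  from 2·(15,2) + (7,1)
step 3: (89, 12)  from 2·(37,5) + (15,2)
fundamental: x₁=89, y₁=12  (since 7921 − 55·144 = 1)
k=2:  x_2 = 89·89+55·12·12 = 15841,  y_2 = 89·12+12·89 = 2136
k=3:  x_3 = 89·15841+55·12·2136 = 2819609,  y_3 = 89·2136+12·15841 = 380196
k=4:  x_4 = 89·2819609+55·12·380196 = 501874561,  y_4 = 89·380196+12·2819609 = 67672752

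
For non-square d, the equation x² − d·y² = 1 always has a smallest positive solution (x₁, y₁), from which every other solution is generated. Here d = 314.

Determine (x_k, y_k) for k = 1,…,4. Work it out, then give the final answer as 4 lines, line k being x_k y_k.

[17; 1,2,1,1,2,1,34] for √314; ℓ=7 ⇒ convergent index 13
i=0: a=17 ⇒ p=17, q=1
…
i=2: a=2 ⇒ p=53, q=3
…
i=5: a=2 ⇒ p=319, q=18
i=6: a=1 ⇒ p=443, q=25
i=7: a=34 ⇒ p=15381, q=868
i=8: a=1 ⇒ p=15824, q=893
i=9: a=2 ⇒ p=47029, q=2654
…
i=12: a=2 ⇒ p=282617, q=15949
i=13: a=1 ⇒ p=392499, q=22150
→ (392499, 22150).  Check: 392499²=154055465001, 314·22150²=154055465000, difference 1.
n=2: (392499,22150)∘(392499,22150) = (392499·392499+314·22150·22150, 392499·22150+22150·392499) = (308110930001,17387705700)
n=3: (308110930001,17387705700)∘(392499,22150) = (392499·308110930001+314·22150·17387705700, 392499·17387705700+22150·308110930001) = (241866463828532499,13649314199066450)
n=4: (241866463828532499,13649314199066450)∘(392499,22150) = (392499·241866463828532499+314·22150·13649314199066450, 392499·13649314199066450+22150·241866463828532499) = (189864690372162243720001,10714684347621377411400)

392499 22150
308110930001 17387705700
241866463828532499 13649314199066450
189864690372162243720001 10714684347621377411400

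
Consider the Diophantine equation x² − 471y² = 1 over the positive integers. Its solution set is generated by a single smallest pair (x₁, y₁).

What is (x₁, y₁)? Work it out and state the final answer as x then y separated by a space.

7838695 361188

√471 = [21; 1,2,2,1,3,…,2,1,42, …], period ℓ=14 (even) → k=13
i=0: a=21 ⇒ p=21, q=1
i=1: a=1 ⇒ p=22, q=1
…
i=3: a=2 ⇒ p=152, q=7
i=4: a=1 ⇒ p=217, q=10
i=5: a=3 ⇒ p=803, q=37
i=6: a=4 ⇒ p=3429, q=158
…
i=8: a=4 ⇒ p=198665, q=9154
…
i=12: a=2 ⇒ p=5506953, q=253747
i=13: a=1 ⇒ p=7838695, q=361188
fundamental: x₁=7838695, y₁=361188  (since 61445139303025 − 471·130456771344 = 1)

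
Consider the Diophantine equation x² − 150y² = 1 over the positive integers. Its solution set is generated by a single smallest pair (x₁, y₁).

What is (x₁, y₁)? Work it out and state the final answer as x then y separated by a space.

49 4

[12; 4,24] for √150; ℓ=2 ⇒ convergent index 1
k=0  a_k=12  p_k/q_k = 12/1
k=1  a_k=4  p_k/q_k = 49/4
→ (49, 4).  Check: 49²=2401, 150·4²=2400, difference 1.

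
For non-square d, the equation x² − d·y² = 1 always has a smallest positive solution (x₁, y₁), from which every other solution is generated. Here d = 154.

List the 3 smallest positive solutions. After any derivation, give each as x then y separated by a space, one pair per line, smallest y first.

21295 1716
906954049 73084440
38627172925615 3112666297884

[12; 2,2,3,1,2,1,3,2,2,24] for √154; ℓ=10 ⇒ convergent index 9
a_0=12:  p_0=12·1+0=12,  q_0=12·0+1=1
a_1=2:  p_1=2·12+1=25,  q_1=2·1+0=2
…
a_3=3:  p_3=3·62+25=211,  q_3=3·5+2=17
…
a_8=2:  p_8=2·3847+1030=8724,  q_8=2·310+83=703
a_9=2:  p_9=2·8724+3847=21295,  q_9=2·703+310=1716
→ (21295, 1716).  Check: 21295²=453477025, 154·1716²=453477024, difference 1.
(x_2, y_2) = (21295·21295 + 154·1716·1716, 21295·1716 + 1716·21295) = (906954049, 73084440)
(x_3, y_3) = (21295·906954049 + 154·1716·73084440, 21295·73084440 + 1716·906954049) = (38627172925615, 3112666297884)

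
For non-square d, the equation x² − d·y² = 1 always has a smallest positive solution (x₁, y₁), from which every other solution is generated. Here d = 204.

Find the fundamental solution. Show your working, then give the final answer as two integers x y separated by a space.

√204 = [14; 3,1,1,6,1,1,3,28, …], period ℓ=8 (even) → k=7
k=0  a_k=14  p_k/q_k = 14/1
k=1  a_k=3  p_k/q_k = 43/3
k=2  a_k=1  p_k/q_k = 57/4
…
k=4  a_k=6  p_k/q_k = 657/46
k=5  a_k=1  p_k/q_k = 757/53
k=6  a_k=1  p_k/q_k = 1414/99
k=7  a_k=3  p_k/q_k = 4999/350
(x₁, y₁) = (4999, 350);  4999² − 204·350² = 1 ✓

4999 350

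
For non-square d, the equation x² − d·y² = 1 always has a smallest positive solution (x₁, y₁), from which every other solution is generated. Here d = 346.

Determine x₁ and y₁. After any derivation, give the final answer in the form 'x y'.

[18; 1,1,1,1,36] for √346; ℓ=5 ⇒ convergent index 9
i=0: a=18 ⇒ p=18, q=1
…
i=2: a=1 ⇒ p=37, q=2
…
i=5: a=36 ⇒ p=3404, q=183
i=6: a=1 ⇒ p=3497, q=188
i=7: a=1 ⇒ p=6901, q=371
i=8: a=1 ⇒ p=10398, q=559
i=9: a=1 ⇒ p=17299, q=930
fundamental: x₁=17299, y₁=930  (since 299255401 − 346·864900 = 1)

17299 930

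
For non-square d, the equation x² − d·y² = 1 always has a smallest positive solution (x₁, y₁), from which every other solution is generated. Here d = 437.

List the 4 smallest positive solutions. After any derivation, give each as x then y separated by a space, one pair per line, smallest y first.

[20; 1,9,2,9,1,40] for √437; ℓ=6 ⇒ convergent index 5
step 0: (20, 1)  from 20·(1,0) + (0,1)
…
step 4: (4160, 199)  from 9·(439,21) + (209,10)
step 5: (4599, 220)  from 1·(4160,199) + (439,21)
fundamental: x₁=4599, y₁=220  (since 21150801 − 437·48400 = 1)
(x_2, y_2) = (4599·4599 + 437·220·220, 4599·220 + 220·4599) = (42301601, 2023560)
(x_3, y_3) = (4599·42301601 + 437·220·2023560, 4599·2023560 + 220·42301601) = (389090121399, 18612704660)
(x_4, y_4) = (4599·389090121399 + 437·220·18612704660, 4599·18612704660 + 220·389090121399) = (3578850894326401, 171199655439120)

4599 220
42301601 2023560
389090121399 18612704660
3578850894326401 171199655439120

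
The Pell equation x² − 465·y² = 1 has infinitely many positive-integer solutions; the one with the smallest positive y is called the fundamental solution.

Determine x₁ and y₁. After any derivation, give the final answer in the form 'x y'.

d=465: √d = [21; 1,1,3,2,2,2,3,1,1,42] (ℓ=10, even), read p_9/q_9
step 0: (21, 1)  from 21·(1,0) + (0,1)
step 1: (22, 1)  from 1·(21,1) + (1,0)
…
step 3: (151, 7)  from 3·(43,2) + (22,1)
step 4: (345, 16)  from 2·(151,7) + (43,2)
…
step 6: (2027, 94)  from 2·(841,39) + (345,16)
step 7: (6922, 321)  from 3·(2027,94) + (841,39)
step 8: (8949, 415)  from 1·(6922,321) + (2027,94)
step 9: (15871, 736)  from 1·(8949,415) + (6922,321)
fundamental: x₁=15871, y₁=736  (since 251888641 − 465·541696 = 1)

15871 736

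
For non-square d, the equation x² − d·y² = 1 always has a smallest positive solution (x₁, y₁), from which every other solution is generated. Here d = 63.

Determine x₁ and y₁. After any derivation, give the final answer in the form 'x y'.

√63 → a₀=7, period (1,14); ℓ=2 even so k=1
a_0=7:  p_0=7·1+0=7,  q_0=7·0+1=1
a_1=1:  p_1=1·7+1=8,  q_1=1·1+0=1
(x₁, y₁) = (8, 1);  8² − 63·1² = 1 ✓

8 1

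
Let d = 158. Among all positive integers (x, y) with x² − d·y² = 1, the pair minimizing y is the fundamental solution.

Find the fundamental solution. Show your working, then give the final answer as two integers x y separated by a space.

7743 616

[12; 1,1,3,12,3,1,1,24] for √158; ℓ=8 ⇒ convergent index 7
step 0: (12, 1)  from 12·(1,0) + (0,1)
step 1: (13, 1)  from 1·(12,1) + (1,0)
…
step 3: (88, 7)  from 3·(25,2) + (13,1)
step 4: (1081, 86)  from 12·(88,7) + (25,2)
…
step 6: (4412, 351)  from 1·(3331,265) + (1081,86)
step 7: (7743, 616)  from 1·(4412,351) + (3331,265)
(x₁, y₁) = (7743, 616);  7743² − 158·616² = 1 ✓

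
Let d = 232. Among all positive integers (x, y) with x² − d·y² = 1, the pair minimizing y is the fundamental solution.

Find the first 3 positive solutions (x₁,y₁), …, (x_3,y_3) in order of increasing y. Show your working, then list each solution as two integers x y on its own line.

19603 1287
768555217 50458122
30131975818099 1978261129845

d=232: √d = [15; 4,3,7,3,4,30] (ℓ=6, even), read p_5/q_5
step 0: (15, 1)  from 15·(1,0) + (0,1)
step 1: (61, 4)  from 4·(15,1) + (1,0)
…
step 4: (4539, 298)  from 3·(1447,95) + (198,13)
step 5: (19603, 1287)  from 4·(4539,298) + (1447,95)
fundamental: x₁=19603, y₁=1287  (since 384277609 − 232·1656369 = 1)
(x_2, y_2) = (19603·19603 + 232·1287·1287, 19603·1287 + 1287·19603) = (768555217, 50458122)
(x_3, y_3) = (19603·768555217 + 232·1287·50458122, 19603·50458122 + 1287·768555217) = (30131975818099, 1978261129845)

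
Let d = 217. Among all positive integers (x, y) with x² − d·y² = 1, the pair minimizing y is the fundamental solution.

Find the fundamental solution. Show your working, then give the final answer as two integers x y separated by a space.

d=217: √d = [14; 1,2,1,2,1,…,2,1,28] (ℓ=16, even), read p_15/q_15
step 0: (14, 1)  from 14·(1,0) + (0,1)
…
step 2: (44, 3)  from 2·(15,1) + (14,1)
…
step 5: (221, 15)  from 1·(162,11) + (59,4)
…
step 8: (15055, 1022)  from 4·(3668,249) + (383,26)
step 9: (139163, 9447)  from 9·(15055,1022) + (3668,249)
step 10: (154218, 10469)  from 1·(139163,9447) + (15055,1022)
…
step 13: (1034361, 70217)  from 1·(740980,50301) + (293381,19916)
step 14: (2809702, 190735)  from 2·(1034361,70217) + (740980,50301)
step 15: (3844063, 260952)  from 1·(2809702,190735) + (1034361,70217)
→ (3844063, 260952).  Check: 3844063²=14776820347969, 217·260952²=14776820347968, difference 1.

3844063 260952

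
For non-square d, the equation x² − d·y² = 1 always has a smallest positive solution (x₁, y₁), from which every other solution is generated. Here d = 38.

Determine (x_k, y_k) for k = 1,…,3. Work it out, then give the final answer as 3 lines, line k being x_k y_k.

37 6
2737 444
202501 32850

√38 = [6; 6,12, …], period ℓ=2 (even) → k=1
k=0  a_k=6  p_k/q_k = 6/1
k=1  a_k=6  p_k/q_k = 37/6
fundamental: x₁=37, y₁=6  (since 1369 − 38·36 = 1)
k=2:  x_2 = 37·37+38·6·6 = 2737,  y_2 = 37·6+6·37 = 444
k=3:  x_3 = 37·2737+38·6·444 = 202501,  y_3 = 37·444+6·2737 = 32850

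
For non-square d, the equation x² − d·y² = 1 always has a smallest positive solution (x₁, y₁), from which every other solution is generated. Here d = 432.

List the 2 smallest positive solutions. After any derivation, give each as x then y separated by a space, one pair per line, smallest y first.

√432 → a₀=20, period (1,3,1,1,1,3,1,40); ℓ=8 even so k=7
step 0: (20, 1)  from 20·(1,0) + (0,1)
…
step 3: (104, 5)  from 1·(83,4) + (21,1)
step 4: (187, 9)  from 1·(104,5) + (83,4)
step 5: (291, 14)  from 1·(187,9) + (104,5)
step 6: (1060, 51)  from 3·(291,14) + (187,9)
step 7: (1351, 65)  from 1·(1060,51) + (291,14)
→ (1351, 65).  Check: 1351²=1825201, 432·65²=1825200, difference 1.
(x_2, y_2) = (1351·1351 + 432·65·65, 1351·65 + 65·1351) = (3650401, 175630)

1351 65
3650401 175630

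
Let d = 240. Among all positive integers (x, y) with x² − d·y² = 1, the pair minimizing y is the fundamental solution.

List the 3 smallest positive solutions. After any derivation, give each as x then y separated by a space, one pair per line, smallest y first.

31 2
1921 124
119071 7686

[15; 2,30] for √240; ℓ=2 ⇒ convergent index 1
step 0: (15, 1)  from 15·(1,0) + (0,1)
step 1: (31, 2)  from 2·(15,1) + (1,0)
(x₁, y₁) = (31, 2);  31² − 240·2² = 1 ✓
k=2:  x_2 = 31·31+240·2·2 = 1921,  y_2 = 31·2+2·31 = 124
k=3:  x_3 = 31·1921+240·2·124 = 119071,  y_3 = 31·124+2·1921 = 7686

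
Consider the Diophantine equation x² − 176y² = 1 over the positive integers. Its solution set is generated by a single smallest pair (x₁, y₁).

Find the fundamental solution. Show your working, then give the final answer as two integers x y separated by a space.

√176 → a₀=13, period (3,1,3,26); ℓ=4 even so k=3
i=0: a=13 ⇒ p=13, q=1
…
i=2: a=1 ⇒ p=53, q=4
i=3: a=3 ⇒ p=199, q=15
fundamental: x₁=199, y₁=15  (since 39601 − 176·225 = 1)

199 15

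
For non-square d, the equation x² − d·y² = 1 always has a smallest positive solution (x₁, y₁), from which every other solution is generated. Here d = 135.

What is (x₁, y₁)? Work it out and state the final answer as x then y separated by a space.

[11; 1,1,1,1,1,1,1,22] for √135; ℓ=8 ⇒ convergent index 7
a_0=11:  p_0=11·1+0=11,  q_0=11·0+1=1
a_1=1:  p_1=1·11+1=12,  q_1=1·1+0=1
a_2=1:  p_2=1·12+11=23,  q_2=1·1+1=2
a_3=1:  p_3=1·23+12=35,  q_3=1·2+1=3
…
a_5=1:  p_5=1·58+35=93,  q_5=1·5+3=8
a_6=1:  p_6=1·93+58=151,  q_6=1·8+5=13
a_7=1:  p_7=1·151+93=244,  q_7=1·13+8=21
→ (244, 21).  Check: 244²=59536, 135·21²=59535, difference 1.

244 21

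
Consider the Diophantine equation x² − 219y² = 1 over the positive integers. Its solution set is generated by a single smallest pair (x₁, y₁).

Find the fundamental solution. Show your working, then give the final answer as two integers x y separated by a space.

74 5

√219 = [14; 1,3,1,28, …], period ℓ=4 (even) → k=3
i=0: a=14 ⇒ p=14, q=1
…
i=2: a=3 ⇒ p=59, q=4
i=3: a=1 ⇒ p=74, q=5
fundamental: x₁=74, y₁=5  (since 5476 − 219·25 = 1)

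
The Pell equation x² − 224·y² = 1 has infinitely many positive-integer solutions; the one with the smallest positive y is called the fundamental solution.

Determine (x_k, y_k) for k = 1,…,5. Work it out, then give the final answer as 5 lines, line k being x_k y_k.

15 1
449 30
13455 899
403201 26940
12082575 807301

√224 → a₀=14, period (1,28); ℓ=2 even so k=1
i=0: a=14 ⇒ p=14, q=1
i=1: a=1 ⇒ p=15, q=1
fundamental: x₁=15, y₁=1  (since 225 − 224·1 = 1)
(x_2, y_2) = (15·15 + 224·1·1, 15·1 + 1·15) = (449, 30)
(x_3, y_3) = (15·449 + 224·1·30, 15·30 + 1·449) = (13455, 899)
(x_4, y_4) = (15·13455 + 224·1·899, 15·899 + 1·13455) = (403201, 26940)
(x_5, y_5) = (15·403201 + 224·1·26940, 15·26940 + 1·403201) = (12082575, 807301)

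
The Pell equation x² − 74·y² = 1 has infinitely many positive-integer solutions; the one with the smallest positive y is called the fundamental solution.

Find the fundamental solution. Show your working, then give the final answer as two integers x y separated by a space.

3699 430

√74 = [8; 1,1,1,1,16, …], period ℓ=5 (odd) → k=9
i=0: a=8 ⇒ p=8, q=1
…
i=2: a=1 ⇒ p=17, q=2
…
i=6: a=1 ⇒ p=757, q=88
…
i=8: a=1 ⇒ p=2228, q=259
i=9: a=1 ⇒ p=3699, q=430
(x₁, y₁) = (3699, 430);  3699² − 74·430² = 1 ✓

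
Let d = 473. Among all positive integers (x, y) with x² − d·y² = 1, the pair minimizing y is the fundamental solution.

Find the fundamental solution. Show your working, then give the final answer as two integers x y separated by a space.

[21; 1,2,1,42] for √473; ℓ=4 ⇒ convergent index 3
k=0  a_k=21  p_k/q_k = 21/1
k=1  a_k=1  p_k/q_k = 22/1
k=2  a_k=2  p_k/q_k = 65/3
k=3  a_k=1  p_k/q_k = 87/4
(x₁, y₁) = (87, 4);  87² − 473·4² = 1 ✓

87 4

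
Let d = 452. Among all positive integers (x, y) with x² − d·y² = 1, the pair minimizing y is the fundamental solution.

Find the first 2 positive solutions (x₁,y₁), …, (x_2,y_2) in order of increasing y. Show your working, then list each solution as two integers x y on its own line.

1204353 56648
2900932297217 136448377488

√452 = [21; 3,1,5,3,10,3,5,1,3,42, …], period ℓ=10 (even) → k=9
i=0: a=21 ⇒ p=21, q=1
i=1: a=3 ⇒ p=64, q=3
i=2: a=1 ⇒ p=85, q=4
i=3: a=5 ⇒ p=489, q=23
…
i=5: a=10 ⇒ p=16009, q=753
i=6: a=3 ⇒ p=49579, q=2332
i=7: a=5 ⇒ p=263904, q=12413
i=8: a=1 ⇒ p=313483, q=14745
i=9: a=3 ⇒ p=1204353, q=56648
fundamental: x₁=1204353, y₁=56648  (since 1450466148609 − 452·3208995904 = 1)
(x_2, y_2) = (1204353·1204353 + 452·56648·56648, 1204353·56648 + 56648·1204353) = (2900932297217, 136448377488)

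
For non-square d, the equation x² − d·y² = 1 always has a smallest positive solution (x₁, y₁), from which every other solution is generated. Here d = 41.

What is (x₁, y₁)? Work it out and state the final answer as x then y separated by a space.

√41 = [6; 2,2,12, …], period ℓ=3 (odd) → k=5
a_0=6:  p_0=6·1+0=6,  q_0=6·0+1=1
a_1=2:  p_1=2·6+1=13,  q_1=2·1+0=2
a_2=2:  p_2=2·13+6=32,  q_2=2·2+1=5
…
a_4=2:  p_4=2·397+32=826,  q_4=2·62+5=129
a_5=2:  p_5=2·826+397=2049,  q_5=2·129+62=320
→ (2049, 320).  Check: 2049²=4198401, 41·320²=4198400, difference 1.

2049 320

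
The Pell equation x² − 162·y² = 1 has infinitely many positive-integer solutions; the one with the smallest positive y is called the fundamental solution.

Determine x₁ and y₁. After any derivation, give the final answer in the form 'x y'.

19601 1540

√162 = [12; 1,2,1,2,12,2,1,2,1,24, …], period ℓ=10 (even) → k=9
k=0  a_k=12  p_k/q_k = 12/1
k=1  a_k=1  p_k/q_k = 13/1
…
k=3  a_k=1  p_k/q_k = 51/4
k=4  a_k=2  p_k/q_k = 140/11
k=5  a_k=12  p_k/q_k = 1731/136
k=6  a_k=2  p_k/q_k = 3602/283
k=7  a_k=1  p_k/q_k = 5333/419
k=8  a_k=2  p_k/q_k = 14268/1121
k=9  a_k=1  p_k/q_k = 19601/1540
(x₁, y₁) = (19601, 1540);  19601² − 162·1540² = 1 ✓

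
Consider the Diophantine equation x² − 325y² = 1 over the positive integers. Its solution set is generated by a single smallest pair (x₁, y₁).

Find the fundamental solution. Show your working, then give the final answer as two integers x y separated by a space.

√325 → a₀=18, period (36); ℓ=1 odd so k=1
a_0=18:  p_0=18·1+0=18,  q_0=18·0+1=1
a_1=36:  p_1=36·18+1=649,  q_1=36·1+0=36
fundamental: x₁=649, y₁=36  (since 421201 − 325·1296 = 1)

649 36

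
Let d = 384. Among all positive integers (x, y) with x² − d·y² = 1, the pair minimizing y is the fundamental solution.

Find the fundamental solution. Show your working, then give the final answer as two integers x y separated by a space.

d=384: √d = [19; 1,1,2,9,2,1,1,38] (ℓ=8, even), read p_7/q_7
step 0: (19, 1)  from 19·(1,0) + (0,1)
step 1: (20, 1)  from 1·(19,1) + (1,0)
…
step 3: (98, 5)  from 2·(39,2) + (20,1)
step 4: (921, 47)  from 9·(98,5) + (39,2)
…
step 6: (2861, 146)  from 1·(1940,99) + (921,47)
step 7: (4801, 245)  from 1·(2861,146) + (1940,99)
(x₁, y₁) = (4801, 245);  4801² − 384·245² = 1 ✓

4801 245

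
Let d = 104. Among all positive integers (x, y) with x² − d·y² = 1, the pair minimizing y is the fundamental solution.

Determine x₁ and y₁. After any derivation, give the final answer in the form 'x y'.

51 5

[10; 5,20] for √104; ℓ=2 ⇒ convergent index 1
a_0=10:  p_0=10·1+0=10,  q_0=10·0+1=1
a_1=5:  p_1=5·10+1=51,  q_1=5·1+0=5
fundamental: x₁=51, y₁=5  (since 2601 − 104·25 = 1)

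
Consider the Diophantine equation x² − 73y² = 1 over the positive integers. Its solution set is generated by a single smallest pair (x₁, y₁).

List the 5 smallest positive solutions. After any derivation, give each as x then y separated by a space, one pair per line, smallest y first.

2281249 267000
10408194000001 1218186966000
47487364308614281249 5557975596000801000
216661004683313632776000001 25358252540801244373932000
988515400545561595548925838281249 115696976500895037877980001335000

d=73: √d = [8; 1,1,5,5,1,1,16] (ℓ=7, odd), read p_13/q_13
k=0  a_k=8  p_k/q_k = 8/1
k=1  a_k=1  p_k/q_k = 9/1
…
k=4  a_k=5  p_k/q_k = 487/57
k=5  a_k=1  p_k/q_k = 581/68
k=6  a_k=1  p_k/q_k = 1068/125
k=7  a_k=16  p_k/q_k = 17669/2068
k=8  a_k=1  p_k/q_k = 18737/2193
…
k=11  a_k=5  p_k/q_k = 1040241/121751
k=12  a_k=1  p_k/q_k = 1241008/145249
k=13  a_k=1  p_k/q_k = 2281249/267000
→ (2281249, 267000).  Check: 2281249²=5204097000001, 73·267000²=5204097000000, difference 1.
k=2:  x_2 = 2281249·2281249+73·267000·267000 = 10408194000001,  y_2 = 2281249·267000+267000·2281249 = 1218186966000
k=3:  x_3 = 2281249·10408194000001+73·267000·1218186966000 = 47487364308614281249,  y_3 = 2281249·1218186966000+267000·10408194000001 = 5557975596000801000
k=4:  x_4 = 2281249·47487364308614281249+73·267000·5557975596000801000 = 216661004683313632776000001,  y_4 = 2281249·5557975596000801000+267000·47487364308614281249 = 25358252540801244373932000
k=5:  x_5 = 2281249·216661004683313632776000001+73·267000·25358252540801244373932000 = 988515400545561595548925838281249,  y_5 = 2281249·25358252540801244373932000+267000·216661004683313632776000001 = 115696976500895037877980001335000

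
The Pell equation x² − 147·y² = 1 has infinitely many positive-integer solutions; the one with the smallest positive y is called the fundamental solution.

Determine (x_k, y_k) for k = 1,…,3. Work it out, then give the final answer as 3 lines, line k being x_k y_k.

d=147: √d = [12; 8,24] (ℓ=2, even), read p_1/q_1
a_0=12:  p_0=12·1+0=12,  q_0=12·0+1=1
a_1=8:  p_1=8·12+1=97,  q_1=8·1+0=8
(x₁, y₁) = (97, 8);  97² − 147·8² = 1 ✓
(97+8√147)^2 = 18817 + 1552√147
(97+8√147)^3 = 3650401 + 301080√147

97 8
18817 1552
3650401 301080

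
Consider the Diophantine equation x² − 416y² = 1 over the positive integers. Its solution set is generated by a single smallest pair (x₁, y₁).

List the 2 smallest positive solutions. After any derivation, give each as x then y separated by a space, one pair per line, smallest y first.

d=416: √d = [20; 2,1,1,9,1,1,2,40] (ℓ=8, even), read p_7/q_7
k=0  a_k=20  p_k/q_k = 20/1
…
k=2  a_k=1  p_k/q_k = 61/3
…
k=6  a_k=1  p_k/q_k = 2060/101
k=7  a_k=2  p_k/q_k = 5201/255
(x₁, y₁) = (5201, 255);  5201² − 416·255² = 1 ✓
(x_2, y_2) = (5201·5201 + 416·255·255, 5201·255 + 255·5201) = (54100801, 2652510)

5201 255
54100801 2652510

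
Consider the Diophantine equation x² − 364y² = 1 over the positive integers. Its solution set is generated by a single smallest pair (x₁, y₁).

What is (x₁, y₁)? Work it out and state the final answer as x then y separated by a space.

4954951 259710

√364 → a₀=19, period (12,1,2,3,1,8,1,3,2,1,12,38); ℓ=12 even so k=11
k=0  a_k=19  p_k/q_k = 19/1
…
k=2  a_k=1  p_k/q_k = 248/13
…
k=6  a_k=8  p_k/q_k = 27607/1447
k=7  a_k=1  p_k/q_k = 30755/1612
k=8  a_k=3  p_k/q_k = 119872/6283
k=9  a_k=2  p_k/q_k = 270499/14178
k=10  a_k=1  p_k/q_k = 390371/20461
k=11  a_k=12  p_k/q_k = 4954951/259710
→ (4954951, 259710).  Check: 4954951²=24551539412401, 364·259710²=24551539412400, difference 1.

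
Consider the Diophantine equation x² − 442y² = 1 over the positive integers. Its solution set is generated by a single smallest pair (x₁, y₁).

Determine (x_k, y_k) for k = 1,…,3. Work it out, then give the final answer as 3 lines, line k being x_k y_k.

√442 = [21; 42, …], period ℓ=1 (odd) → k=1
step 0: (21, 1)  from 21·(1,0) + (0,1)
step 1: (883, 42)  from 42·(21,1) + (1,0)
(x₁, y₁) = (883, 42);  883² − 442·42² = 1 ✓
(x_2, y_2) = (883·883 + 442·42·42, 883·42 + 42·883) = (1559377, 74172)
(x_3, y_3) = (883·1559377 + 442·42·74172, 883·74172 + 42·1559377) = (2753858899, 130987710)

883 42
1559377 74172
2753858899 130987710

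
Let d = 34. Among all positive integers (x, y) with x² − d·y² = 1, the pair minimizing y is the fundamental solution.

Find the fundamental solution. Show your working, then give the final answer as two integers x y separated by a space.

d=34: √d = [5; 1,4,1,10] (ℓ=4, even), read p_3/q_3
step 0: (5, 1)  from 5·(1,0) + (0,1)
step 1: (6, 1)  from 1·(5,1) + (1,0)
step 2: (29, 5)  from 4·(6,1) + (5,1)
step 3: (35, 6)  from 1·(29,5) + (6,1)
fundamental: x₁=35, y₁=6  (since 1225 − 34·36 = 1)

35 6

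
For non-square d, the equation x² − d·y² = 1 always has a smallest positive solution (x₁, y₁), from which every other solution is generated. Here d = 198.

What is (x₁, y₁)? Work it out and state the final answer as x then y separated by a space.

197 14

√198 → a₀=14, period (14,28); ℓ=2 even so k=1
step 0: (14, 1)  from 14·(1,0) + (0,1)
step 1: (197, 14)  from 14·(14,1) + (1,0)
(x₁, y₁) = (197, 14);  197² − 198·14² = 1 ✓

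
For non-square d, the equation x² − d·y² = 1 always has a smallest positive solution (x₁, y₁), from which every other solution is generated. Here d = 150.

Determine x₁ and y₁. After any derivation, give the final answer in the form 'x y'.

49 4

√150 = [12; 4,24, …], period ℓ=2 (even) → k=1
i=0: a=12 ⇒ p=12, q=1
i=1: a=4 ⇒ p=49, q=4
(x₁, y₁) = (49, 4);  49² − 150·4² = 1 ✓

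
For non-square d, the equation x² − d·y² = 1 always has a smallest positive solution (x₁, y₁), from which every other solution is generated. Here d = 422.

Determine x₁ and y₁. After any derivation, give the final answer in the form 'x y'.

7022501 341850

d=422: √d = [20; 1,1,5,2,1,…,1,1,40] (ℓ=14, even), read p_13/q_13
k=0  a_k=20  p_k/q_k = 20/1
…
k=2  a_k=1  p_k/q_k = 41/2
…
k=7  a_k=20  p_k/q_k = 53719/2615
…
k=12  a_k=1  p_k/q_k = 3810680/185501
k=13  a_k=1  p_k/q_k = 7022501/341850
→ (7022501, 341850).  Check: 7022501²=49315520295001, 422·341850²=49315520295000, difference 1.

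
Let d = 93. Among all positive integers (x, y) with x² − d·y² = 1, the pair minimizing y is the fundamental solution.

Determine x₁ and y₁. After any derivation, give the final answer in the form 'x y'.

12151 1260

√93 → a₀=9, period (1,1,1,4,6,4,1,1,1,18); ℓ=10 even so k=9
a_0=9:  p_0=9·1+0=9,  q_0=9·0+1=1
…
a_4=4:  p_4=4·29+19=135,  q_4=4·3+2=14
…
a_7=1:  p_7=1·3491+839=4330,  q_7=1·362+87=449
a_8=1:  p_8=1·4330+3491=7821,  q_8=1·449+362=811
a_9=1:  p_9=1·7821+4330=12151,  q_9=1·811+449=1260
→ (12151, 1260).  Check: 12151²=147646801, 93·1260²=147646800, difference 1.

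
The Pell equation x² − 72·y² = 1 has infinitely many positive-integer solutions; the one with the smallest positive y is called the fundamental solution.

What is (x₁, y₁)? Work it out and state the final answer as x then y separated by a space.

17 2

d=72: √d = [8; 2,16] (ℓ=2, even), read p_1/q_1
i=0: a=8 ⇒ p=8, q=1
i=1: a=2 ⇒ p=17, q=2
(x₁, y₁) = (17, 2);  17² − 72·2² = 1 ✓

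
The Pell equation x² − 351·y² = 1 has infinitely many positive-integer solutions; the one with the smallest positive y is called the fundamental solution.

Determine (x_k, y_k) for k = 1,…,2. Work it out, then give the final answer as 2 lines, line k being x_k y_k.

√351 = [18; 1,2,1,3,2,2,2,3,1,2,1,36, …], period ℓ=12 (even) → k=11
i=0: a=18 ⇒ p=18, q=1
…
i=2: a=2 ⇒ p=56, q=3
i=3: a=1 ⇒ p=75, q=4
i=4: a=3 ⇒ p=281, q=15
i=5: a=2 ⇒ p=637, q=34
i=6: a=2 ⇒ p=1555, q=83
i=7: a=2 ⇒ p=3747, q=200
i=8: a=3 ⇒ p=12796, q=683
…
i=10: a=2 ⇒ p=45882, q=2449
i=11: a=1 ⇒ p=62425, q=3332
(x₁, y₁) = (62425, 3332);  62425² − 351·3332² = 1 ✓
k=2:  x_2 = 62425·62425+351·3332·3332 = 7793761249,  y_2 = 62425·3332+3332·62425 = 416000200

62425 3332
7793761249 416000200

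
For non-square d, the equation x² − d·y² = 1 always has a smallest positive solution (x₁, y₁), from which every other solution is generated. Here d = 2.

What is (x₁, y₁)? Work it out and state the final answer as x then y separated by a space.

√2 = [1; 2, …], period ℓ=1 (odd) → k=1
a_0=1:  p_0=1·1+0=1,  q_0=1·0+1=1
a_1=2:  p_1=2·1+1=3,  q_1=2·1+0=2
fundamental: x₁=3, y₁=2  (since 9 − 2·4 = 1)

3 2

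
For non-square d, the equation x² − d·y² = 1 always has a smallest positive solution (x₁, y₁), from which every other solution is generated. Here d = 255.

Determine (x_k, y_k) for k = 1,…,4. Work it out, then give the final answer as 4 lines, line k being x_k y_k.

16 1
511 32
16336 1023
522241 32704

√255 → a₀=15, period (1,30); ℓ=2 even so k=1
k=0  a_k=15  p_k/q_k = 15/1
k=1  a_k=1  p_k/q_k = 16/1
→ (16, 1).  Check: 16²=256, 255·1²=255, difference 1.
(x_2, y_2) = (16·16 + 255·1·1, 16·1 + 1·16) = (511, 32)
(x_3, y_3) = (16·511 + 255·1·32, 16·32 + 1·511) = (16336, 1023)
(x_4, y_4) = (16·16336 + 255·1·1023, 16·1023 + 1·16336) = (522241, 32704)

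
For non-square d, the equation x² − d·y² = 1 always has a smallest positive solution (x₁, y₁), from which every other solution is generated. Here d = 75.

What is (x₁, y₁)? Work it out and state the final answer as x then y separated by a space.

26 3

√75 → a₀=8, period (1,1,1,16); ℓ=4 even so k=3
k=0  a_k=8  p_k/q_k = 8/1
k=1  a_k=1  p_k/q_k = 9/1
k=2  a_k=1  p_k/q_k = 17/2
k=3  a_k=1  p_k/q_k = 26/3
(x₁, y₁) = (26, 3);  26² − 75·3² = 1 ✓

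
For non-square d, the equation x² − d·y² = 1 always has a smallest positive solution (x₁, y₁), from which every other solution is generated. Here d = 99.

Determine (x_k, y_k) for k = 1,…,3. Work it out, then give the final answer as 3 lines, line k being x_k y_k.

10 1
199 20
3970 399

d=99: √d = [9; 1,18] (ℓ=2, even), read p_1/q_1
k=0  a_k=9  p_k/q_k = 9/1
k=1  a_k=1  p_k/q_k = 10/1
→ (10, 1).  Check: 10²=100, 99·1²=99, difference 1.
n=2: (10,1)∘(10,1) = (10·10+99·1·1, 10·1+1·10) = (199,20)
n=3: (199,20)∘(10,1) = (10·199+99·1·20, 10·20+1·199) = (3970,399)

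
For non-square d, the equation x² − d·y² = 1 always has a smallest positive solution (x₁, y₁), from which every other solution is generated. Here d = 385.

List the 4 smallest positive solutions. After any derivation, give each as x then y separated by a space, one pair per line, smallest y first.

[19; 1,1,1,1,1,…,1,1,38] for √385; ℓ=16 ⇒ convergent index 15
a_0=19:  p_0=19·1+0=19,  q_0=19·0+1=1
…
a_6=3:  p_6=3·157+98=569,  q_6=3·8+5=29
…
a_8=2:  p_8=2·726+569=2021,  q_8=2·37+29=103
…
a_10=3:  p_10=3·2747+2021=10262,  q_10=3·140+103=523
…
a_14=1:  p_14=1·36280+23271=59551,  q_14=1·1849+1186=3035
a_15=1:  p_15=1·59551+36280=95831,  q_15=1·3035+1849=4884
(x₁, y₁) = (95831, 4884);  95831² − 385·4884² = 1 ✓
n=2: (95831,4884)∘(95831,4884) = (95831·95831+385·4884·4884, 95831·4884+4884·95831) = (18367161121,936077208)
n=3: (18367161121,936077208)∘(95831,4884) = (95831·18367161121+385·4884·936077208, 95831·936077208+4884·18367161121) = (3520286834677271,179410429834812)
n=4: (3520286834677271,179410429834812)∘(95831,4884) = (95831·3520286834677271+385·4884·179410429834812, 95831·179410429834812+4884·3520286834677271) = (674705215289547953281,34386161802063660336)

95831 4884
18367161121 936077208
3520286834677271 179410429834812
674705215289547953281 34386161802063660336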